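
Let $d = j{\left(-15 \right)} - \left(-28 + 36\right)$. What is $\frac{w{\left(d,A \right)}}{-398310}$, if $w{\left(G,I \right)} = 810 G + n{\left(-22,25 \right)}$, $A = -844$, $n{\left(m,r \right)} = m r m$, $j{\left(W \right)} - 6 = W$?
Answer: $\frac{167}{39831} \approx 0.0041927$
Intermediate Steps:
$j{\left(W \right)} = 6 + W$
$n{\left(m,r \right)} = r m^{2}$
$d = -17$ ($d = \left(6 - 15\right) - \left(-28 + 36\right) = -9 - 8 = -17$)
$w{\left(G,I \right)} = 12100 + 810 G$ ($w{\left(G,I \right)} = 810 G + 25 \left(-22\right)^{2} = 810 G + 25 \cdot 484 = 810 G + 12100 = 12100 + 810 G$)
$\frac{w{\left(d,A \right)}}{-398310} = \frac{12100 + 810 \left(-17\right)}{-398310} = \left(12100 - 13770\right) \left(- \frac{1}{398310}\right) = \left(-1670\right) \left(- \frac{1}{398310}\right) = \frac{167}{39831}$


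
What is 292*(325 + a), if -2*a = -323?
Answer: 142058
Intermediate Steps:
a = 323/2 (a = -½*(-323) = 323/2 ≈ 161.50)
292*(325 + a) = 292*(325 + 323/2) = 292*(973/2) = 142058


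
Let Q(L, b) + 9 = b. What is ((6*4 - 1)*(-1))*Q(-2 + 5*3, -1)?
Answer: 230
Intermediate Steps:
Q(L, b) = -9 + b
((6*4 - 1)*(-1))*Q(-2 + 5*3, -1) = ((6*4 - 1)*(-1))*(-9 - 1) = ((24 - 1)*(-1))*(-10) = (23*(-1))*(-10) = -23*(-10) = 230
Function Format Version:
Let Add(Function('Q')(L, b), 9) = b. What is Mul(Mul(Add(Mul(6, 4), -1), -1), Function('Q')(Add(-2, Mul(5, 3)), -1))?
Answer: 230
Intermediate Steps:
Function('Q')(L, b) = Add(-9, b)
Mul(Mul(Add(Mul(6, 4), -1), -1), Function('Q')(Add(-2, Mul(5, 3)), -1)) = Mul(Mul(Add(Mul(6, 4), -1), -1), Add(-9, -1)) = Mul(Mul(Add(24, -1), -1), -10) = Mul(Mul(23, -1), -10) = Mul(-23, -10) = 230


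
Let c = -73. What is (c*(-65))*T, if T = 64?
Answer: 303680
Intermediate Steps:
(c*(-65))*T = -73*(-65)*64 = 4745*64 = 303680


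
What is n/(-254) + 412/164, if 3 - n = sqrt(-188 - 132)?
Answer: 26039/10414 + 4*I*sqrt(5)/127 ≈ 2.5004 + 0.070427*I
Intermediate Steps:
n = 3 - 8*I*sqrt(5) (n = 3 - sqrt(-188 - 132) = 3 - sqrt(-320) = 3 - 8*I*sqrt(5) ≈ 3.0 - 17.889*I)
n/(-254) + 412/164 = (3 - 8*I*sqrt(5))/(-254) + 412/164 = (3 - 8*I*sqrt(5))*(-1/254) + 412*(1/164) = (-3/254 + 4*I*sqrt(5)/127) + 103/41 = 26039/10414 + 4*I*sqrt(5)/127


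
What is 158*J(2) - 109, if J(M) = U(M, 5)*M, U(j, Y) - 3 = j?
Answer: 1471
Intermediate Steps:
U(j, Y) = 3 + j
J(M) = M*(3 + M) (J(M) = (3 + M)*M = M*(3 + M))
158*J(2) - 109 = 158*(2*(3 + 2)) - 109 = 158*(2*5) - 109 = 158*10 - 109 = 1580 - 109 = 1471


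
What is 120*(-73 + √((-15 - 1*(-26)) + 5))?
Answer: -8280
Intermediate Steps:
120*(-73 + √((-15 - 1*(-26)) + 5)) = 120*(-73 + √((-15 + 26) + 5)) = 120*(-73 + √(11 + 5)) = 120*(-73 + √16) = 120*(-73 + 4) = 120*(-69) = -8280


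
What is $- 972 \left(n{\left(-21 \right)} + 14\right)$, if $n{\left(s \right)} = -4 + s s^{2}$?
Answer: $8991972$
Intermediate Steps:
$n{\left(s \right)} = -4 + s^{3}$
$- 972 \left(n{\left(-21 \right)} + 14\right) = - 972 \left(\left(-4 + \left(-21\right)^{3}\right) + 14\right) = - 972 \left(\left(-4 - 9261\right) + 14\right) = - 972 \left(-9265 + 14\right) = \left(-972\right) \left(-9251\right) = 8991972$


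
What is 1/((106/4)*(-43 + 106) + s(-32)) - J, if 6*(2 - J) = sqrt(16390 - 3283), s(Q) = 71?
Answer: -6960/3481 + sqrt(13107)/6 ≈ 17.082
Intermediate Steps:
J = 2 - sqrt(13107)/6 (J = 2 - sqrt(16390 - 3283)/6 = 2 - sqrt(13107)/6 ≈ -17.081)
1/((106/4)*(-43 + 106) + s(-32)) - J = 1/((106/4)*(-43 + 106) + 71) - (2 - sqrt(13107)/6) = 1/((106*(1/4))*63 + 71) + (-2 + sqrt(13107)/6) = 1/((53/2)*63 + 71) + (-2 + sqrt(13107)/6) = 1/(3339/2 + 71) + (-2 + sqrt(13107)/6) = 1/(3481/2) + (-2 + sqrt(13107)/6) = 2/3481 + (-2 + sqrt(13107)/6) = -6960/3481 + sqrt(13107)/6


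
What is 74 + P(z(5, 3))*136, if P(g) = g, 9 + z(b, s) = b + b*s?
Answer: 1570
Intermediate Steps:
z(b, s) = -9 + b + b*s (z(b, s) = -9 + (b + b*s) = -9 + b + b*s)
74 + P(z(5, 3))*136 = 74 + (-9 + 5 + 5*3)*136 = 74 + (-9 + 5 + 15)*136 = 74 + 11*136 = 74 + 1496 = 1570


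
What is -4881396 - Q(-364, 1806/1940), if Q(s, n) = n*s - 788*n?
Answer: -2366956932/485 ≈ -4.8803e+6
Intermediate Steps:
Q(s, n) = -788*n + n*s
-4881396 - Q(-364, 1806/1940) = -4881396 - 1806/1940*(-788 - 364) = -4881396 - 1806*(1/1940)*(-1152) = -4881396 - 903*(-1152)/970 = -4881396 - 1*(-520128/485) = -4881396 + 520128/485 = -2366956932/485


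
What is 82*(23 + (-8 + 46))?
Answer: 5002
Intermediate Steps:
82*(23 + (-8 + 46)) = 82*(23 + 38) = 82*61 = 5002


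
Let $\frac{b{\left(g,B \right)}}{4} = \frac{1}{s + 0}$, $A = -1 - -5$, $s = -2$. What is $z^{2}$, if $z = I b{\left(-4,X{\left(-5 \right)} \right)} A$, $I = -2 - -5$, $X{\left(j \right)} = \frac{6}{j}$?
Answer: $576$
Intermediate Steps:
$I = 3$ ($I = -2 + 5 = 3$)
$A = 4$ ($A = -1 + 5 = 4$)
$b{\left(g,B \right)} = -2$ ($b{\left(g,B \right)} = \frac{4}{-2 + 0} = \frac{4}{-2} = 4 \left(- \frac{1}{2}\right) = -2$)
$z = -24$ ($z = 3 \left(-2\right) 4 = \left(-6\right) 4 = -24$)
$z^{2} = \left(-24\right)^{2} = 576$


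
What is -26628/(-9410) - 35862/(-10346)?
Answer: 153238677/24338965 ≈ 6.2960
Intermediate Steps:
-26628/(-9410) - 35862/(-10346) = -26628*(-1/9410) - 35862*(-1/10346) = 13314/4705 + 17931/5173 = 153238677/24338965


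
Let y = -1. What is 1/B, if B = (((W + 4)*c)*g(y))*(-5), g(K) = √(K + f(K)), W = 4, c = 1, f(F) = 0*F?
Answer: I/40 ≈ 0.025*I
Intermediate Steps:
f(F) = 0
g(K) = √K (g(K) = √(K + 0) = √K)
B = -40*I (B = (((4 + 4)*1)*√(-1))*(-5) = ((8*1)*I)*(-5) = (8*I)*(-5) = -40*I ≈ -40.0*I)
1/B = 1/(-40*I) = I/40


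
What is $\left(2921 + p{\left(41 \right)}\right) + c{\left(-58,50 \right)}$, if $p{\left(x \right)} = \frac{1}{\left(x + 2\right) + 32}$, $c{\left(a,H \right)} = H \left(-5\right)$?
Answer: $\frac{200326}{75} \approx 2671.0$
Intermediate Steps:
$c{\left(a,H \right)} = - 5 H$
$p{\left(x \right)} = \frac{1}{34 + x}$ ($p{\left(x \right)} = \frac{1}{\left(2 + x\right) + 32} = \frac{1}{34 + x}$)
$\left(2921 + p{\left(41 \right)}\right) + c{\left(-58,50 \right)} = \left(2921 + \frac{1}{34 + 41}\right) - 250 = \left(2921 + \frac{1}{75}\right) - 250 = \frac{219076}{75} - 250 = \frac{200326}{75}$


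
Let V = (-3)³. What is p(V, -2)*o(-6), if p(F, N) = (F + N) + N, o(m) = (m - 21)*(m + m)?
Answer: -10044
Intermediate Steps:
o(m) = 2*m*(-21 + m) (o(m) = (-21 + m)*(2*m) = 2*m*(-21 + m))
V = -27
p(F, N) = F + 2*N
p(V, -2)*o(-6) = (-27 + 2*(-2))*(2*(-6)*(-21 - 6)) = (-27 - 4)*(2*(-6)*(-27)) = -31*324 = -10044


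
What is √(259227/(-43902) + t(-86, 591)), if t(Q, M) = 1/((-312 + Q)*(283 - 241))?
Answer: 3*I*√373988824573/755006 ≈ 2.43*I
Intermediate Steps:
t(Q, M) = 1/(-13104 + 42*Q) (t(Q, M) = 1/((-312 + Q)*42) = 1/(-13104 + 42*Q))
√(259227/(-43902) + t(-86, 591)) = √(259227/(-43902) + 1/(42*(-312 - 86))) = √(259227*(-1/43902) + (1/42)/(-398)) = √(-9601/1626 + (1/42)*(-1/398)) = √(-9601/1626 - 1/16716) = √(-8916219/1510012) = 3*I*√373988824573/755006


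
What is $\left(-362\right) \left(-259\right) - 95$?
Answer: $93663$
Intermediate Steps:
$\left(-362\right) \left(-259\right) - 95 = 93758 - 95 = 93663$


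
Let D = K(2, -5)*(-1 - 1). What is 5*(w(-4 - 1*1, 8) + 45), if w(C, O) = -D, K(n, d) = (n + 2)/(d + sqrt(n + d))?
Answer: 1525/7 - 10*I*sqrt(3)/7 ≈ 217.86 - 2.4744*I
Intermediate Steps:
K(n, d) = (2 + n)/(d + sqrt(d + n))
D = -8/(-5 + I*sqrt(3)) (D = ((2 + 2)/(-5 + sqrt(-5 + 2)))*(-1 - 1) = (4/(-5 + sqrt(-3)))*(-2) = (4/(-5 + I*sqrt(3)))*(-2) = -8/(-5 + I*sqrt(3)) ≈ 1.4286 + 0.49487*I)
w(C, O) = -10/7 - 2*I*sqrt(3)/7 (w(C, O) = -(10/7 + 2*I*sqrt(3)/7) = -10/7 - 2*I*sqrt(3)/7)
5*(w(-4 - 1*1, 8) + 45) = 5*((-10/7 - 2*I*sqrt(3)/7) + 45) = 5*(305/7 - 2*I*sqrt(3)/7) = 1525/7 - 10*I*sqrt(3)/7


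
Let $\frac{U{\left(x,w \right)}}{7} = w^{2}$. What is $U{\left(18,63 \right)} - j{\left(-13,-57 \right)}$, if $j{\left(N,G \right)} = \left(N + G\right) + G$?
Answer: $27910$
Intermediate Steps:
$U{\left(x,w \right)} = 7 w^{2}$
$j{\left(N,G \right)} = N + 2 G$ ($j{\left(N,G \right)} = \left(G + N\right) + G = N + 2 G$)
$U{\left(18,63 \right)} - j{\left(-13,-57 \right)} = 7 \cdot 63^{2} - \left(-13 + 2 \left(-57\right)\right) = 7 \cdot 3969 - \left(-13 - 114\right) = 27783 - -127 = 27783 + 127 = 27910$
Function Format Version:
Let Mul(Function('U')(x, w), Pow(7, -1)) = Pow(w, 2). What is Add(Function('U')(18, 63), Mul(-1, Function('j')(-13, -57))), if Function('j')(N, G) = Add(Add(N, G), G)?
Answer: 27910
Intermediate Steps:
Function('U')(x, w) = Mul(7, Pow(w, 2))
Function('j')(N, G) = Add(N, Mul(2, G)) (Function('j')(N, G) = Add(Add(G, N), G) = Add(N, Mul(2, G)))
Add(Function('U')(18, 63), Mul(-1, Function('j')(-13, -57))) = Add(Mul(7, Pow(63, 2)), Mul(-1, Add(-13, Mul(2, -57)))) = Add(Mul(7, 3969), Mul(-1, Add(-13, -114))) = Add(27783, Mul(-1, -127)) = Add(27783, 127) = 27910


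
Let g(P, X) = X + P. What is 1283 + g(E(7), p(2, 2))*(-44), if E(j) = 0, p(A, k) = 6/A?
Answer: 1151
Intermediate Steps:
g(P, X) = P + X
1283 + g(E(7), p(2, 2))*(-44) = 1283 + (0 + 6/2)*(-44) = 1283 + (0 + 6*(½))*(-44) = 1283 + (0 + 3)*(-44) = 1283 + 3*(-44) = 1283 - 132 = 1151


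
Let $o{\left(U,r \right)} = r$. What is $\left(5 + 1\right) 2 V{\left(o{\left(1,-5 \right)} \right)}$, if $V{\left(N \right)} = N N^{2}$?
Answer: $-1500$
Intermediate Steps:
$V{\left(N \right)} = N^{3}$
$\left(5 + 1\right) 2 V{\left(o{\left(1,-5 \right)} \right)} = \left(5 + 1\right) 2 \left(-5\right)^{3} = 6 \cdot 2 \left(-125\right) = 12 \left(-125\right) = -1500$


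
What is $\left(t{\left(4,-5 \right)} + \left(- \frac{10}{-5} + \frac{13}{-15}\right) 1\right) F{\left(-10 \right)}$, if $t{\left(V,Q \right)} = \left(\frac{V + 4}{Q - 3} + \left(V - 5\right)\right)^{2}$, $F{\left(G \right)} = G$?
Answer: $- \frac{154}{3} \approx -51.333$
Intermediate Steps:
$t{\left(V,Q \right)} = \left(-5 + V + \frac{4 + V}{-3 + Q}\right)^{2}$ ($t{\left(V,Q \right)} = \left(\frac{4 + V}{-3 + Q} + \left(-5 + V\right)\right)^{2} = \left(-5 + V + \frac{4 + V}{-3 + Q}\right)^{2}$)
$\left(t{\left(4,-5 \right)} + \left(- \frac{10}{-5} + \frac{13}{-15}\right) 1\right) F{\left(-10 \right)} = \left(\frac{\left(19 - -25 - 8 - 20\right)^{2}}{\left(-3 - 5\right)^{2}} + \left(- \frac{10}{-5} + \frac{13}{-15}\right) 1\right) \left(-10\right) = \left(\frac{\left(19 + 25 - 8 - 20\right)^{2}}{64} + \left(\left(-10\right) \left(- \frac{1}{5}\right) + 13 \left(- \frac{1}{15}\right)\right) 1\right) \left(-10\right) = \left(\frac{16^{2}}{64} + \left(2 - \frac{13}{15}\right) 1\right) \left(-10\right) = \left(\frac{1}{64} \cdot 256 + \frac{17}{15} \cdot 1\right) \left(-10\right) = \left(4 + \frac{17}{15}\right) \left(-10\right) = \frac{77}{15} \left(-10\right) = - \frac{154}{3}$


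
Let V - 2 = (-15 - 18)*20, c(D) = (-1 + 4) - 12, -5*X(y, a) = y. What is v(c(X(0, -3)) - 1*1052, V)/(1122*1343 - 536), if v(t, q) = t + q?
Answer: -1719/1506310 ≈ -0.0011412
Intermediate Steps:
X(y, a) = -y/5
c(D) = -9 (c(D) = 3 - 12 = -9)
V = -658 (V = 2 + (-15 - 18)*20 = 2 - 33*20 = 2 - 660 = -658)
v(t, q) = q + t
v(c(X(0, -3)) - 1*1052, V)/(1122*1343 - 536) = (-658 + (-9 - 1*1052))/(1122*1343 - 536) = (-658 + (-9 - 1052))/(1506846 - 536) = (-658 - 1061)/1506310 = -1719*1/1506310 = -1719/1506310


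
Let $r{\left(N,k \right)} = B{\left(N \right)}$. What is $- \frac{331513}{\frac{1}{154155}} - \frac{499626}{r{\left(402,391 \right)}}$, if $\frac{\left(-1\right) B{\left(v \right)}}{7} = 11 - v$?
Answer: $- \frac{139872706391181}{2737} \approx -5.1104 \cdot 10^{10}$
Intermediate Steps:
$B{\left(v \right)} = -77 + 7 v$ ($B{\left(v \right)} = - 7 \left(11 - v\right) = -77 + 7 v$)
$r{\left(N,k \right)} = -77 + 7 N$
$- \frac{331513}{\frac{1}{154155}} - \frac{499626}{r{\left(402,391 \right)}} = - \frac{331513}{\frac{1}{154155}} - \frac{499626}{-77 + 7 \cdot 402} = - 331513 \frac{1}{\frac{1}{154155}} - \frac{499626}{-77 + 2814} = \left(-331513\right) 154155 - \frac{499626}{2737} = -51104386515 - \frac{499626}{2737} = - \frac{139872706391181}{2737}$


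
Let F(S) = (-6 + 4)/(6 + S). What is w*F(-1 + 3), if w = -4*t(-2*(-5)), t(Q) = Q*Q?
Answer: 100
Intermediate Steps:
t(Q) = Q**2
F(S) = -2/(6 + S)
w = -400 (w = -4*(-2*(-5))**2 = -4*10**2 = -4*100 = -400)
w*F(-1 + 3) = -(-800)/(6 + (-1 + 3)) = -(-800)/(6 + 2) = -(-800)/8 = -400*(-1/4) = 100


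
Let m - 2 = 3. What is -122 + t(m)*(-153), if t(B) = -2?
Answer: 184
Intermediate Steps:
m = 5 (m = 2 + 3 = 5)
-122 + t(m)*(-153) = -122 - 2*(-153) = -122 + 306 = 184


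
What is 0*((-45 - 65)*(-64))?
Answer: 0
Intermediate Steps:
0*((-45 - 65)*(-64)) = 0*(-110*(-64)) = 0*7040 = 0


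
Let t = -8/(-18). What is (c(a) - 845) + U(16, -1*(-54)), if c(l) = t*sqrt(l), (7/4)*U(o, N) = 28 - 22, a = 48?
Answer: -5891/7 + 16*sqrt(3)/9 ≈ -838.49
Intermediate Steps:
t = 4/9 (t = -8*(-1/18) = 4/9 ≈ 0.44444)
U(o, N) = 24/7 (U(o, N) = 4*(28 - 22)/7 = (4/7)*6 = 24/7)
c(l) = 4*sqrt(l)/9
(c(a) - 845) + U(16, -1*(-54)) = (4*sqrt(48)/9 - 845) + 24/7 = (4*(4*sqrt(3))/9 - 845) + 24/7 = (16*sqrt(3)/9 - 845) + 24/7 = (-845 + 16*sqrt(3)/9) + 24/7 = -5891/7 + 16*sqrt(3)/9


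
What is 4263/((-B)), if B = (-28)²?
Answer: -87/16 ≈ -5.4375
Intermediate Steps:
B = 784
4263/((-B)) = 4263/((-1*784)) = 4263/(-784) = 4263*(-1/784) = -87/16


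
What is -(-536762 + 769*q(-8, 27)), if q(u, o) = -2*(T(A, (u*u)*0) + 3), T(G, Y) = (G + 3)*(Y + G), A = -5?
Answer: 556756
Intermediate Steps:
T(G, Y) = (3 + G)*(G + Y)
q(u, o) = -26 (q(u, o) = -2*(((-5)**2 + 3*(-5) + 3*((u*u)*0) - 5*u*u*0) + 3) = -2*((25 - 15 + 3*(u**2*0) - 5*u**2*0) + 3) = -2*((25 - 15 + 3*0 - 5*0) + 3) = -2*((25 - 15 + 0 + 0) + 3) = -2*(10 + 3) = -2*13 = -26)
-(-536762 + 769*q(-8, 27)) = -769/(1/(-26 - 698)) = -769/(1/(-724)) = -769/(-1/724) = -769*(-724) = 556756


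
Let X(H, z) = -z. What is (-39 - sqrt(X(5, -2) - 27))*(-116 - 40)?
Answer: 6084 + 780*I ≈ 6084.0 + 780.0*I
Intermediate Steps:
(-39 - sqrt(X(5, -2) - 27))*(-116 - 40) = (-39 - sqrt(-1*(-2) - 27))*(-116 - 40) = (-39 - sqrt(2 - 27))*(-156) = (-39 - sqrt(-25))*(-156) = (-39 - 5*I)*(-156) = 6084 + 780*I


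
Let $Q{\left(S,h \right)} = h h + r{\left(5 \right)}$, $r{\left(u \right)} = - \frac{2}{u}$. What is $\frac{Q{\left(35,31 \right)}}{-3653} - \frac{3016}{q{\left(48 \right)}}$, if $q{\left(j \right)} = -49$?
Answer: $\frac{54851893}{894985} \approx 61.288$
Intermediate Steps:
$Q{\left(S,h \right)} = - \frac{2}{5} + h^{2}$ ($Q{\left(S,h \right)} = h h - \frac{2}{5} = h^{2} - \frac{2}{5} = - \frac{2}{5} + h^{2}$)
$\frac{Q{\left(35,31 \right)}}{-3653} - \frac{3016}{q{\left(48 \right)}} = \frac{- \frac{2}{5} + 31^{2}}{-3653} - \frac{3016}{-49} = \left(- \frac{2}{5} + 961\right) \left(- \frac{1}{3653}\right) - - \frac{3016}{49} = \frac{4803}{5} \left(- \frac{1}{3653}\right) + \frac{3016}{49} = - \frac{4803}{18265} + \frac{3016}{49} = \frac{54851893}{894985}$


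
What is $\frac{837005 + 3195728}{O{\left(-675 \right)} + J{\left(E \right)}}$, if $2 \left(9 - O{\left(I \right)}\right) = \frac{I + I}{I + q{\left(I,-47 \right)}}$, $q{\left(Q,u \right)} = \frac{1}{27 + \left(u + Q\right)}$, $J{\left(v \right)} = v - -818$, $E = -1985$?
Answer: $- \frac{1891859901358}{543717033} \approx -3479.5$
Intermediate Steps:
$J{\left(v \right)} = 818 + v$ ($J{\left(v \right)} = v + 818 = 818 + v$)
$q{\left(Q,u \right)} = \frac{1}{27 + Q + u}$ ($q{\left(Q,u \right)} = \frac{1}{27 + \left(Q + u\right)} = \frac{1}{27 + Q + u}$)
$O{\left(I \right)} = 9 - \frac{I}{I + \frac{1}{-20 + I}}$ ($O{\left(I \right)} = 9 - \frac{\left(I + I\right) \frac{1}{I + \frac{1}{27 + I - 47}}}{2} = 9 - \frac{2 I \frac{1}{I + \frac{1}{-20 + I}}}{2} = 9 - \frac{I}{I + \frac{1}{-20 + I}}$)
$\frac{837005 + 3195728}{O{\left(-675 \right)} + J{\left(E \right)}} = \frac{837005 + 3195728}{\frac{9 + 8 \left(-675\right) \left(-20 - 675\right)}{1 - 675 \left(-20 - 675\right)} + \left(818 - 1985\right)} = \frac{4032733}{\frac{9 + 8 \left(-675\right) \left(-695\right)}{1 - -469125} - 1167} = \frac{4032733}{\frac{9 + 3753000}{1 + 469125} - 1167} = \frac{4032733}{\frac{1}{469126} \cdot 3753009 - 1167} = \frac{4032733}{\frac{3753009}{469126} - 1167} = \frac{4032733}{- \frac{543717033}{469126}} = 4032733 \left(- \frac{469126}{543717033}\right) = - \frac{1891859901358}{543717033}$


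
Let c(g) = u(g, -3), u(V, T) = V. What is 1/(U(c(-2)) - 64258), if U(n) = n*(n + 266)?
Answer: -1/64786 ≈ -1.5435e-5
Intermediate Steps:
c(g) = g
U(n) = n*(266 + n)
1/(U(c(-2)) - 64258) = 1/(-2*(266 - 2) - 64258) = 1/(-2*264 - 64258) = 1/(-528 - 64258) = 1/(-64786) = -1/64786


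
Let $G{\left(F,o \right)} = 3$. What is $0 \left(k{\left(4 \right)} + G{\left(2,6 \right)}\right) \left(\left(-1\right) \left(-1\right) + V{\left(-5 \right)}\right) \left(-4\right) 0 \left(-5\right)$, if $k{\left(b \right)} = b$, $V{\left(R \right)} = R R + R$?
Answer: $0$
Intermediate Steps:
$V{\left(R \right)} = R + R^{2}$ ($V{\left(R \right)} = R^{2} + R = R + R^{2}$)
$0 \left(k{\left(4 \right)} + G{\left(2,6 \right)}\right) \left(\left(-1\right) \left(-1\right) + V{\left(-5 \right)}\right) \left(-4\right) 0 \left(-5\right) = 0 \left(4 + 3\right) \left(\left(-1\right) \left(-1\right) - 5 \left(1 - 5\right)\right) \left(-4\right) 0 \left(-5\right) = 0 \cdot 7 \left(1 - -20\right) \left(-4\right) 0 \left(-5\right) = 0 \cdot 7 \left(1 + 20\right) \left(-4\right) 0 \left(-5\right) = 0 \cdot 7 \cdot 21 \left(-4\right) 0 \left(-5\right) = 0 \cdot 147 \left(-4\right) 0 \left(-5\right) = 0 \left(-4\right) 0 \left(-5\right) = 0 \cdot 0 \left(-5\right) = 0 \left(-5\right) = 0$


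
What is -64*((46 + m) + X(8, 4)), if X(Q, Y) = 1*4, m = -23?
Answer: -1728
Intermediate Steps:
X(Q, Y) = 4
-64*((46 + m) + X(8, 4)) = -64*((46 - 23) + 4) = -64*(23 + 4) = -64*27 = -1728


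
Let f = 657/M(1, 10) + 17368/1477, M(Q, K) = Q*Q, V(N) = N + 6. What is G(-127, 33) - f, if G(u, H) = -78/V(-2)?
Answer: -2033117/2954 ≈ -688.26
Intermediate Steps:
V(N) = 6 + N
M(Q, K) = Q²
G(u, H) = -39/2 (G(u, H) = -78/(6 - 2) = -78/4 = -78*¼ = -39/2)
f = 987757/1477 (f = 657/(1²) + 17368/1477 = 657/1 + 17368*(1/1477) = 657*1 + 17368/1477 = 657 + 17368/1477 = 987757/1477 ≈ 668.76)
G(-127, 33) - f = -39/2 - 1*987757/1477 = -39/2 - 987757/1477 = -2033117/2954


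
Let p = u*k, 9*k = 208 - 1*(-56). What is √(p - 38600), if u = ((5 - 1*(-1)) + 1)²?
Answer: 8*I*√5226/3 ≈ 192.78*I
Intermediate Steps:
k = 88/3 (k = (208 - 1*(-56))/9 = (208 + 56)/9 = (⅑)*264 = 88/3 ≈ 29.333)
u = 49 (u = ((5 + 1) + 1)² = (6 + 1)² = 7² = 49)
p = 4312/3 (p = 49*(88/3) = 4312/3 ≈ 1437.3)
√(p - 38600) = √(4312/3 - 38600) = √(-111488/3) = 8*I*√5226/3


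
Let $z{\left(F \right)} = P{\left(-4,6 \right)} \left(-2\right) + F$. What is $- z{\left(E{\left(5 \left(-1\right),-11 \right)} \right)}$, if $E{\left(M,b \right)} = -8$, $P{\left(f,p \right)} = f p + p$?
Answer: $-28$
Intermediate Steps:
$P{\left(f,p \right)} = p + f p$
$z{\left(F \right)} = 36 + F$ ($z{\left(F \right)} = 6 \left(1 - 4\right) \left(-2\right) + F = 6 \left(-3\right) \left(-2\right) + F = \left(-18\right) \left(-2\right) + F = 36 + F$)
$- z{\left(E{\left(5 \left(-1\right),-11 \right)} \right)} = - (36 - 8) = \left(-1\right) 28 = -28$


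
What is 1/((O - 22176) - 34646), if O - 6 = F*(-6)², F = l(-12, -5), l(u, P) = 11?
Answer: -1/56420 ≈ -1.7724e-5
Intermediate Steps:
F = 11
O = 402 (O = 6 + 11*(-6)² = 6 + 11*36 = 6 + 396 = 402)
1/((O - 22176) - 34646) = 1/((402 - 22176) - 34646) = 1/(-21774 - 34646) = 1/(-56420) = -1/56420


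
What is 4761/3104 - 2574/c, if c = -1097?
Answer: 13212513/3405088 ≈ 3.8802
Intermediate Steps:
4761/3104 - 2574/c = 4761/3104 - 2574/(-1097) = 4761*(1/3104) - 2574*(-1/1097) = 4761/3104 + 2574/1097 = 13212513/3405088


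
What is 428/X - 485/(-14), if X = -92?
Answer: 9657/322 ≈ 29.991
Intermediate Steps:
428/X - 485/(-14) = 428/(-92) - 485/(-14) = 428*(-1/92) - 485*(-1/14) = -107/23 + 485/14 = 9657/322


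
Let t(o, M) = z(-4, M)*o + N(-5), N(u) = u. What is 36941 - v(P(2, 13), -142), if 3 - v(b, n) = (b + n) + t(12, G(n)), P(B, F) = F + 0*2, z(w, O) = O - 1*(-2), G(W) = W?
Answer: 35124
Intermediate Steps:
z(w, O) = 2 + O (z(w, O) = O + 2 = 2 + O)
t(o, M) = -5 + o*(2 + M) (t(o, M) = (2 + M)*o - 5 = o*(2 + M) - 5 = -5 + o*(2 + M))
P(B, F) = F (P(B, F) = F + 0 = F)
v(b, n) = -16 - b - 13*n (v(b, n) = 3 - ((b + n) + (-5 + 12*(2 + n))) = 3 - ((b + n) + (-5 + (24 + 12*n))) = 3 - ((b + n) + (19 + 12*n)) = 3 - (19 + b + 13*n) = 3 + (-19 - b - 13*n) = -16 - b - 13*n)
36941 - v(P(2, 13), -142) = 36941 - (-16 - 1*13 - 13*(-142)) = 36941 - (-16 - 13 + 1846) = 36941 - 1*1817 = 36941 - 1817 = 35124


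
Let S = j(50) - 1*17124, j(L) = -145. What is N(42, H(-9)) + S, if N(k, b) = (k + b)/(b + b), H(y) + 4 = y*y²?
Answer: -25315663/1466 ≈ -17269.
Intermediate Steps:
H(y) = -4 + y³ (H(y) = -4 + y*y² = -4 + y³)
N(k, b) = (b + k)/(2*b) (N(k, b) = (b + k)/((2*b)) = (b + k)*(1/(2*b)) = (b + k)/(2*b))
S = -17269 (S = -145 - 1*17124 = -145 - 17124 = -17269)
N(42, H(-9)) + S = ((-4 + (-9)³) + 42)/(2*(-4 + (-9)³)) - 17269 = ((-4 - 729) + 42)/(2*(-4 - 729)) - 17269 = (½)*(-733 + 42)/(-733) - 17269 = (½)*(-1/733)*(-691) - 17269 = 691/1466 - 17269 = -25315663/1466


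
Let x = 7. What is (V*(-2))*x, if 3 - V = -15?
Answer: -252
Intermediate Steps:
V = 18 (V = 3 - 1*(-15) = 3 + 15 = 18)
(V*(-2))*x = (18*(-2))*7 = -36*7 = -252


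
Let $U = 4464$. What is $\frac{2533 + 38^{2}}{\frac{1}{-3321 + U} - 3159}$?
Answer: $- \frac{4545711}{3610736} \approx -1.2589$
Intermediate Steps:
$\frac{2533 + 38^{2}}{\frac{1}{-3321 + U} - 3159} = \frac{2533 + 38^{2}}{\frac{1}{-3321 + 4464} - 3159} = \frac{2533 + 1444}{\frac{1}{1143} - 3159} = \frac{3977}{\frac{1}{1143} - 3159} = \frac{3977}{- \frac{3610736}{1143}} = 3977 \left(- \frac{1143}{3610736}\right) = - \frac{4545711}{3610736}$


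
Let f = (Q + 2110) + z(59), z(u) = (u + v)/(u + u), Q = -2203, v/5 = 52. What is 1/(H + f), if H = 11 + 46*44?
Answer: 118/229475 ≈ 0.00051422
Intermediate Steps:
v = 260 (v = 5*52 = 260)
z(u) = (260 + u)/(2*u) (z(u) = (u + 260)/(u + u) = (260 + u)/((2*u)) = (260 + u)*(1/(2*u)) = (260 + u)/(2*u))
H = 2035 (H = 11 + 2024 = 2035)
f = -10655/118 (f = (-2203 + 2110) + (1/2)*(260 + 59)/59 = -93 + (1/2)*(1/59)*319 = -93 + 319/118 = -10655/118 ≈ -90.297)
1/(H + f) = 1/(2035 - 10655/118) = 1/(229475/118) = 118/229475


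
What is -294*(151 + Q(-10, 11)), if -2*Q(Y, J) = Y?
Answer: -45864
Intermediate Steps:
Q(Y, J) = -Y/2
-294*(151 + Q(-10, 11)) = -294*(151 - ½*(-10)) = -294*(151 + 5) = -294*156 = -45864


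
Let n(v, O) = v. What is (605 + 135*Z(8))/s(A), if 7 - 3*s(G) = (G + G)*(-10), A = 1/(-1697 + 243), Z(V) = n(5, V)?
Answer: 930560/1693 ≈ 549.65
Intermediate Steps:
Z(V) = 5
A = -1/1454 (A = 1/(-1454) = -1/1454 ≈ -0.00068776)
s(G) = 7/3 + 20*G/3 (s(G) = 7/3 - (G + G)*(-10)/3 = 7/3 - 2*G*(-10)/3 = 7/3 - (-20)*G/3 = 7/3 + 20*G/3)
(605 + 135*Z(8))/s(A) = (605 + 135*5)/(7/3 + (20/3)*(-1/1454)) = (605 + 675)/(7/3 - 10/2181) = 1280/(1693/727) = 1280*(727/1693) = 930560/1693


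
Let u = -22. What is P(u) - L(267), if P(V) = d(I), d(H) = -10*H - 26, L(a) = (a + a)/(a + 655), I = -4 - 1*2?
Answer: 15407/461 ≈ 33.421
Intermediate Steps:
I = -6 (I = -4 - 2 = -6)
L(a) = 2*a/(655 + a) (L(a) = (2*a)/(655 + a) = 2*a/(655 + a))
d(H) = -26 - 10*H
P(V) = 34 (P(V) = -26 - 10*(-6) = -26 + 60 = 34)
P(u) - L(267) = 34 - 2*267/(655 + 267) = 34 - 2*267/922 = 34 - 1*267/461 = 34 - 267/461 = 15407/461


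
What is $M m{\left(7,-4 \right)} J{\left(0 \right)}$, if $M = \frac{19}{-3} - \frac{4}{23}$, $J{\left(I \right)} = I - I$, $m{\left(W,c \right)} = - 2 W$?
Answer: $0$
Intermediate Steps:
$J{\left(I \right)} = 0$
$M = - \frac{449}{69}$ ($M = 19 \left(- \frac{1}{3}\right) - \frac{4}{23} = - \frac{19}{3} - \frac{4}{23} = - \frac{449}{69} \approx -6.5072$)
$M m{\left(7,-4 \right)} J{\left(0 \right)} = - \frac{449 \left(\left(-2\right) 7\right)}{69} \cdot 0 = \left(- \frac{449}{69}\right) \left(-14\right) 0 = \frac{6286}{69} \cdot 0 = 0$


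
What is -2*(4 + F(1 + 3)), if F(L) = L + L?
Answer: -24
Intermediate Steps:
F(L) = 2*L
-2*(4 + F(1 + 3)) = -2*(4 + 2*(1 + 3)) = -2*(4 + 2*4) = -2*(4 + 8) = -2*12 = -24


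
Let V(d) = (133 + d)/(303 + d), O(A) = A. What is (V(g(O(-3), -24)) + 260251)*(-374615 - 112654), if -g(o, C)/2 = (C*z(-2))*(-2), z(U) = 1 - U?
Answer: -126807209406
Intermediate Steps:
g(o, C) = 12*C (g(o, C) = -2*C*(1 - 1*(-2))*(-2) = -2*C*(1 + 2)*(-2) = -2*C*3*(-2) = -2*3*C*(-2) = -(-12)*C = 12*C)
V(d) = (133 + d)/(303 + d)
(V(g(O(-3), -24)) + 260251)*(-374615 - 112654) = ((133 + 12*(-24))/(303 + 12*(-24)) + 260251)*(-374615 - 112654) = ((133 - 288)/(303 - 288) + 260251)*(-487269) = (-155/15 + 260251)*(-487269) = ((1/15)*(-155) + 260251)*(-487269) = (-31/3 + 260251)*(-487269) = (780722/3)*(-487269) = -126807209406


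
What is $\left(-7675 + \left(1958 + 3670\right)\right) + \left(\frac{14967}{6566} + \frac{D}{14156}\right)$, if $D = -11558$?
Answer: $- \frac{23766147361}{11618537} \approx -2045.5$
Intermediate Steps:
$\left(-7675 + \left(1958 + 3670\right)\right) + \left(\frac{14967}{6566} + \frac{D}{14156}\right) = \left(-7675 + \left(1958 + 3670\right)\right) + \left(\frac{14967}{6566} - \frac{11558}{14156}\right) = \left(-7675 + 5628\right) + \left(14967 \cdot \frac{1}{6566} - \frac{5779}{7078}\right) = -2047 + \left(\frac{14967}{6566} - \frac{5779}{7078}\right) = -2047 + \frac{16997878}{11618537} = - \frac{23766147361}{11618537}$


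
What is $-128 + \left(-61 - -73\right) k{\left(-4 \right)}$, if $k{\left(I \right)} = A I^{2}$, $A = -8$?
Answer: $-1664$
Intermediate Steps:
$k{\left(I \right)} = - 8 I^{2}$
$-128 + \left(-61 - -73\right) k{\left(-4 \right)} = -128 + \left(-61 - -73\right) \left(- 8 \left(-4\right)^{2}\right) = -128 + \left(-61 + 73\right) \left(\left(-8\right) 16\right) = -128 + 12 \left(-128\right) = -128 - 1536 = -1664$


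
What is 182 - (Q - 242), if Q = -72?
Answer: 496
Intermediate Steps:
182 - (Q - 242) = 182 - (-72 - 242) = 182 - 1*(-314) = 182 + 314 = 496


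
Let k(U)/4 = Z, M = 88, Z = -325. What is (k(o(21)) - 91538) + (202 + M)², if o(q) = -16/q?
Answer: -8738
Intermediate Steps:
k(U) = -1300 (k(U) = 4*(-325) = -1300)
(k(o(21)) - 91538) + (202 + M)² = (-1300 - 91538) + (202 + 88)² = -92838 + 290² = -92838 + 84100 = -8738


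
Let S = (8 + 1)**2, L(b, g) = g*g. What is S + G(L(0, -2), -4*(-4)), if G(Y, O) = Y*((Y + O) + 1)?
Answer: 165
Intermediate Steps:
L(b, g) = g**2
S = 81 (S = 9**2 = 81)
G(Y, O) = Y*(1 + O + Y) (G(Y, O) = Y*((O + Y) + 1) = Y*(1 + O + Y))
S + G(L(0, -2), -4*(-4)) = 81 + (-2)**2*(1 - 4*(-4) + (-2)**2) = 81 + 4*(1 + 16 + 4) = 81 + 4*21 = 81 + 84 = 165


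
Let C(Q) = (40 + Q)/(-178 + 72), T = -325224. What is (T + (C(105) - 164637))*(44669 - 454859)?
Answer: 10649642169045/53 ≈ 2.0094e+11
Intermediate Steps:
C(Q) = -20/53 - Q/106 (C(Q) = (40 + Q)/(-106) = (40 + Q)*(-1/106) = -20/53 - Q/106)
(T + (C(105) - 164637))*(44669 - 454859) = (-325224 + ((-20/53 - 1/106*105) - 164637))*(44669 - 454859) = (-325224 + ((-20/53 - 105/106) - 164637))*(-410190) = (-325224 + (-145/106 - 164637))*(-410190) = (-325224 - 17451667/106)*(-410190) = -51925411/106*(-410190) = 10649642169045/53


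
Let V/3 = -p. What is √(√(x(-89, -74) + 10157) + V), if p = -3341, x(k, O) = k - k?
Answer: √(10023 + √10157) ≈ 100.62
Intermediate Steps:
x(k, O) = 0
V = 10023 (V = 3*(-1*(-3341)) = 3*3341 = 10023)
√(√(x(-89, -74) + 10157) + V) = √(√(0 + 10157) + 10023) = √(√10157 + 10023) = √(10023 + √10157)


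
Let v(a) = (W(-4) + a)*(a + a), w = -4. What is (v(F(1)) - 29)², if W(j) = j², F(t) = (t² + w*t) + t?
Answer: 7225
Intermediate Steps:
F(t) = t² - 3*t (F(t) = (t² - 4*t) + t = t² - 3*t)
v(a) = 2*a*(16 + a) (v(a) = ((-4)² + a)*(a + a) = (16 + a)*(2*a) = 2*a*(16 + a))
(v(F(1)) - 29)² = (2*(1*(-3 + 1))*(16 + 1*(-3 + 1)) - 29)² = (2*(1*(-2))*(16 + 1*(-2)) - 29)² = (2*(-2)*(16 - 2) - 29)² = (2*(-2)*14 - 29)² = (-56 - 29)² = (-85)² = 7225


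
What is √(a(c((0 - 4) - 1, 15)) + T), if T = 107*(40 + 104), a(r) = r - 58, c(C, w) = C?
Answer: 3*√1705 ≈ 123.88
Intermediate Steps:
a(r) = -58 + r
T = 15408 (T = 107*144 = 15408)
√(a(c((0 - 4) - 1, 15)) + T) = √((-58 + ((0 - 4) - 1)) + 15408) = √((-58 + (-4 - 1)) + 15408) = √((-58 - 5) + 15408) = √(-63 + 15408) = √15345 = 3*√1705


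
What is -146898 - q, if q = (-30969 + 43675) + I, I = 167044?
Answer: -326648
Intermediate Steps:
q = 179750 (q = (-30969 + 43675) + 167044 = 12706 + 167044 = 179750)
-146898 - q = -146898 - 1*179750 = -146898 - 179750 = -326648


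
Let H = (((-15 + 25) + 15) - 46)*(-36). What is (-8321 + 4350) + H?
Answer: -3215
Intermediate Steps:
H = 756 (H = ((10 + 15) - 46)*(-36) = (25 - 46)*(-36) = -21*(-36) = 756)
(-8321 + 4350) + H = (-8321 + 4350) + 756 = -3971 + 756 = -3215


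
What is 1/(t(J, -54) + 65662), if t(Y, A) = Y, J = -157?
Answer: 1/65505 ≈ 1.5266e-5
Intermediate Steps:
1/(t(J, -54) + 65662) = 1/(-157 + 65662) = 1/65505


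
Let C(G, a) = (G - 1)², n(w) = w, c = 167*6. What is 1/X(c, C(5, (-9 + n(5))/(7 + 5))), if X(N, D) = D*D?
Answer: 1/256 ≈ 0.0039063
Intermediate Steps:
c = 1002
C(G, a) = (-1 + G)²
X(N, D) = D²
1/X(c, C(5, (-9 + n(5))/(7 + 5))) = 1/(((-1 + 5)²)²) = 1/((4²)²) = 1/(16²) = 1/256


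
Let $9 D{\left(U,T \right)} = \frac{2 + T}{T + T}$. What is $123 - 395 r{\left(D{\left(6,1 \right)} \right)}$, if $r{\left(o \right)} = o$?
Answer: $\frac{343}{6} \approx 57.167$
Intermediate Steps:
$D{\left(U,T \right)} = \frac{2 + T}{18 T}$ ($D{\left(U,T \right)} = \frac{\left(2 + T\right) \frac{1}{T + T}}{9} = \frac{\left(2 + T\right) \frac{1}{2 T}}{9} = \frac{\frac{1}{2} \frac{1}{T} \left(2 + T\right)}{9} = \frac{2 + T}{18 T}$)
$123 - 395 r{\left(D{\left(6,1 \right)} \right)} = 123 - 395 \frac{2 + 1}{18 \cdot 1} = 123 - 395 \cdot \frac{1}{18} \cdot 1 \cdot 3 = 123 - \frac{395}{6} = \frac{343}{6}$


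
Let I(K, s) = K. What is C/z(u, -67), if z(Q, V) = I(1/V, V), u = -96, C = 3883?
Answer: -260161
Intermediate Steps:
z(Q, V) = 1/V
C/z(u, -67) = 3883/(1/(-67)) = 3883/(-1/67) = 3883*(-67) = -260161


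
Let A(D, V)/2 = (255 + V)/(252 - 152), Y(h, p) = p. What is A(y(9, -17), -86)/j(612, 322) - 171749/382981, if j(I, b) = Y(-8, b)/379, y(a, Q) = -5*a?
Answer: 530857491/150390100 ≈ 3.5299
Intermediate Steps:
j(I, b) = b/379
A(D, V) = 51/10 + V/50 (A(D, V) = 2*((255 + V)/(252 - 152)) = 2*((255 + V)/100) = 2*((255 + V)*(1/100)) = 2*(51/20 + V/100) = 51/10 + V/50)
A(y(9, -17), -86)/j(612, 322) - 171749/382981 = (51/10 + (1/50)*(-86))/(((1/379)*322)) - 171749/382981 = (51/10 - 43/25)/(322/379) - 171749*1/382981 = (169/50)*(379/322) - 4189/9341 = 64051/16100 - 4189/9341 = 530857491/150390100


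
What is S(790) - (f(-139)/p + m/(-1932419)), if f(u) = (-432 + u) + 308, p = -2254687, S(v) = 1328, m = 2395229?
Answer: 5791495980610910/4356999997853 ≈ 1329.2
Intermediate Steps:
f(u) = -124 + u
S(790) - (f(-139)/p + m/(-1932419)) = 1328 - ((-124 - 139)/(-2254687) + 2395229/(-1932419)) = 1328 - (-263*(-1/2254687) + 2395229*(-1/1932419)) = 1328 - (263/2254687 - 2395229/1932419) = 1328 - 1*(-5399983462126/4356999997853) = 1328 + 5399983462126/4356999997853 = 5791495980610910/4356999997853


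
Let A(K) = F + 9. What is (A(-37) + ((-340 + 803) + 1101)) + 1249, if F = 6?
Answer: 2828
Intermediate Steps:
A(K) = 15 (A(K) = 6 + 9 = 15)
(A(-37) + ((-340 + 803) + 1101)) + 1249 = (15 + ((-340 + 803) + 1101)) + 1249 = (15 + (463 + 1101)) + 1249 = (15 + 1564) + 1249 = 1579 + 1249 = 2828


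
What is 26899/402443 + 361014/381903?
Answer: 51853455333/51231396343 ≈ 1.0121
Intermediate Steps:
26899/402443 + 361014/381903 = 26899*(1/402443) + 361014*(1/381903) = 26899/402443 + 120338/127301 = 51853455333/51231396343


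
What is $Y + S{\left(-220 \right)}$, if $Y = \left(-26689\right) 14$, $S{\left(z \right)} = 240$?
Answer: $-373406$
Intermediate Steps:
$Y = -373646$
$Y + S{\left(-220 \right)} = -373646 + 240 = -373406$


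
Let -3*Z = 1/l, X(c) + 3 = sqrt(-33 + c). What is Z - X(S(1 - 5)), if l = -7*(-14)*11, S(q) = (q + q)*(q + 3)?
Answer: 9701/3234 - 5*I ≈ 2.9997 - 5.0*I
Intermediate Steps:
S(q) = 2*q*(3 + q) (S(q) = (2*q)*(3 + q) = 2*q*(3 + q))
l = 1078 (l = 98*11 = 1078)
X(c) = -3 + sqrt(-33 + c)
Z = -1/3234 (Z = -1/3/1078 = -1/3*1/1078 = -1/3234 ≈ -0.00030921)
Z - X(S(1 - 5)) = -1/3234 - (-3 + sqrt(-33 + 2*(1 - 5)*(3 + (1 - 5)))) = -1/3234 - (-3 + sqrt(-33 + 2*(-4)*(3 - 4))) = -1/3234 - (-3 + sqrt(-33 + 2*(-4)*(-1))) = -1/3234 - (-3 + sqrt(-33 + 8)) = -1/3234 - (-3 + sqrt(-25)) = -1/3234 - (-3 + 5*I) = -1/3234 + (3 - 5*I) = 9701/3234 - 5*I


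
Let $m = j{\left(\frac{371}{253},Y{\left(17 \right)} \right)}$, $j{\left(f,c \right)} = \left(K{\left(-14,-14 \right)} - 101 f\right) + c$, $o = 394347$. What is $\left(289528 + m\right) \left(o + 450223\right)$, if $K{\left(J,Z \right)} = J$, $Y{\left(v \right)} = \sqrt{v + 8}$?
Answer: $\frac{61831675760520}{253} \approx 2.4439 \cdot 10^{11}$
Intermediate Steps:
$Y{\left(v \right)} = \sqrt{8 + v}$
$j{\left(f,c \right)} = -14 + c - 101 f$ ($j{\left(f,c \right)} = \left(-14 - 101 f\right) + c = -14 + c - 101 f$)
$m = - \frac{39748}{253}$ ($m = -14 + \sqrt{8 + 17} - 101 \cdot \frac{371}{253} = -14 + \sqrt{25} - 101 \cdot 371 \cdot \frac{1}{253} = -14 + 5 - \frac{37471}{253} = - \frac{39748}{253} \approx -157.11$)
$\left(289528 + m\right) \left(o + 450223\right) = \left(289528 - \frac{39748}{253}\right) \left(394347 + 450223\right) = \frac{73210836}{253} \cdot 844570 = \frac{61831675760520}{253}$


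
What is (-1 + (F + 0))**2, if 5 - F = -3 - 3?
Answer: 100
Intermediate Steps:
F = 11 (F = 5 - (-3 - 3) = 5 - 1*(-6) = 5 + 6 = 11)
(-1 + (F + 0))**2 = (-1 + (11 + 0))**2 = (-1 + 11)**2 = 10**2 = 100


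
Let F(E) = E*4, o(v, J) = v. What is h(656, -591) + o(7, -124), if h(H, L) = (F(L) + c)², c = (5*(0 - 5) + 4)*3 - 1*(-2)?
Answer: 5880632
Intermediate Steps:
F(E) = 4*E
c = -61 (c = (5*(-5) + 4)*3 + 2 = (-25 + 4)*3 + 2 = -21*3 + 2 = -63 + 2 = -61)
h(H, L) = (-61 + 4*L)² (h(H, L) = (4*L - 61)² = (-61 + 4*L)²)
h(656, -591) + o(7, -124) = (-61 + 4*(-591))² + 7 = (-61 - 2364)² + 7 = (-2425)² + 7 = 5880625 + 7 = 5880632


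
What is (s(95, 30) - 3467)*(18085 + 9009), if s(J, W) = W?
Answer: -93122078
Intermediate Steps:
(s(95, 30) - 3467)*(18085 + 9009) = (30 - 3467)*(18085 + 9009) = -3437*27094 = -93122078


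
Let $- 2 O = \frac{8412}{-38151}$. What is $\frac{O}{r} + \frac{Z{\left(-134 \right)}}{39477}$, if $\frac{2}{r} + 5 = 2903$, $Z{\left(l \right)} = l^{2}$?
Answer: $\frac{2978733074}{18593667} \approx 160.2$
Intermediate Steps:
$r = \frac{1}{1449}$ ($r = \frac{2}{-5 + 2903} = \frac{2}{2898} = 2 \cdot \frac{1}{2898} = \frac{1}{1449} \approx 0.00069013$)
$O = \frac{1402}{12717}$ ($O = - \frac{8412 \frac{1}{-38151}}{2} = - \frac{8412 \left(- \frac{1}{38151}\right)}{2} = \left(- \frac{1}{2}\right) \left(- \frac{2804}{12717}\right) = \frac{1402}{12717} \approx 0.11025$)
$\frac{O}{r} + \frac{Z{\left(-134 \right)}}{39477} = \frac{1402 \frac{1}{\frac{1}{1449}}}{12717} + \frac{\left(-134\right)^{2}}{39477} = \frac{1402}{12717} \cdot 1449 + 17956 \cdot \frac{1}{39477} = \frac{225722}{1413} + \frac{17956}{39477} = \frac{2978733074}{18593667}$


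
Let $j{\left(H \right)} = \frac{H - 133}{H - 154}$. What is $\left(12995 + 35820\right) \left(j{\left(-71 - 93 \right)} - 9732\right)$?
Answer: $- \frac{50352330795}{106} \approx -4.7502 \cdot 10^{8}$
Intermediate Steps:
$j{\left(H \right)} = \frac{-133 + H}{-154 + H}$
$\left(12995 + 35820\right) \left(j{\left(-71 - 93 \right)} - 9732\right) = \left(12995 + 35820\right) \left(\frac{-133 - 164}{-154 - 164} - 9732\right) = 48815 \left(\frac{-133 - 164}{-154 - 164} - 9732\right) = 48815 \left(\frac{1}{-318} \left(-297\right) - 9732\right) = 48815 \left(\left(- \frac{1}{318}\right) \left(-297\right) - 9732\right) = 48815 \left(\frac{99}{106} - 9732\right) = 48815 \left(- \frac{1031493}{106}\right) = - \frac{50352330795}{106}$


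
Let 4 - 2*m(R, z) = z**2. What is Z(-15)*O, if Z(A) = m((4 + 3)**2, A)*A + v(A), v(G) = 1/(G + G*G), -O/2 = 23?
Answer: -8005748/105 ≈ -76245.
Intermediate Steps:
O = -46 (O = -2*23 = -46)
v(G) = 1/(G + G**2)
m(R, z) = 2 - z**2/2
Z(A) = A*(2 - A**2/2) + 1/(A*(1 + A)) (Z(A) = (2 - A**2/2)*A + 1/(A*(1 + A)) = A*(2 - A**2/2) + 1/(A*(1 + A)))
Z(-15)*O = ((1/2)*(2 - 1*(-15)**2*(1 - 15)*(-4 + (-15)**2))/(-15*(1 - 15)))*(-46) = ((1/2)*(-1/15)*(2 - 1*225*(-14)*(-4 + 225))/(-14))*(-46) = ((1/2)*(-1/15)*(-1/14)*(2 - 1*225*(-14)*221))*(-46) = ((1/2)*(-1/15)*(-1/14)*(2 + 696150))*(-46) = ((1/2)*(-1/15)*(-1/14)*696152)*(-46) = (174038/105)*(-46) = -8005748/105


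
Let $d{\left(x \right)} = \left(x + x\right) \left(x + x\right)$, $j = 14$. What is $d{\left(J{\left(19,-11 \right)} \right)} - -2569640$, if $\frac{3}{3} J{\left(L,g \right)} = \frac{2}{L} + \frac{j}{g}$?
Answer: $\frac{112244682984}{43681} \approx 2.5696 \cdot 10^{6}$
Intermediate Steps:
$J{\left(L,g \right)} = \frac{2}{L} + \frac{14}{g}$
$d{\left(x \right)} = 4 x^{2}$ ($d{\left(x \right)} = 2 x 2 x = 4 x^{2}$)
$d{\left(J{\left(19,-11 \right)} \right)} - -2569640 = 4 \left(\frac{2}{19} + \frac{14}{-11}\right)^{2} - -2569640 = 4 \left(2 \cdot \frac{1}{19} + 14 \left(- \frac{1}{11}\right)\right)^{2} + 2569640 = 4 \left(\frac{2}{19} - \frac{14}{11}\right)^{2} + 2569640 = 4 \left(- \frac{244}{209}\right)^{2} + 2569640 = 4 \cdot \frac{59536}{43681} + 2569640 = \frac{238144}{43681} + 2569640 = \frac{112244682984}{43681}$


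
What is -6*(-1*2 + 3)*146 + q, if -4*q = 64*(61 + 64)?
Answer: -2876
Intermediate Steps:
q = -2000 (q = -16*(61 + 64) = -16*125 = -¼*8000 = -2000)
-6*(-1*2 + 3)*146 + q = -6*(-1*2 + 3)*146 - 2000 = -6*(-2 + 3)*146 - 2000 = -6*1*146 - 2000 = -6*146 - 2000 = -876 - 2000 = -2876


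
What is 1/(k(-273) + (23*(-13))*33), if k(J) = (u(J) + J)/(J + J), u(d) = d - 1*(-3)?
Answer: -182/1795613 ≈ -0.00010136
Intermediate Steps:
u(d) = 3 + d (u(d) = d + 3 = 3 + d)
k(J) = (3 + 2*J)/(2*J) (k(J) = ((3 + J) + J)/(J + J) = (3 + 2*J)/((2*J)) = (3 + 2*J)*(1/(2*J)) = (3 + 2*J)/(2*J))
1/(k(-273) + (23*(-13))*33) = 1/((3/2 - 273)/(-273) + (23*(-13))*33) = 1/(-1/273*(-543/2) - 299*33) = 1/(181/182 - 9867) = 1/(-1795613/182) = -182/1795613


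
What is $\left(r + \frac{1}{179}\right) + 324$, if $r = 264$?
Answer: $\frac{105253}{179} \approx 588.01$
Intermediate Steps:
$\left(r + \frac{1}{179}\right) + 324 = \left(264 + \frac{1}{179}\right) + 324 = \frac{47257}{179} + 324 = \frac{105253}{179}$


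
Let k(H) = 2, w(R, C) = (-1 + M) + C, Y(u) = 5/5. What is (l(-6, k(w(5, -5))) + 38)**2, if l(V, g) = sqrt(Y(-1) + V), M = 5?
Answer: (38 + I*sqrt(5))**2 ≈ 1439.0 + 169.94*I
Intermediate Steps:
Y(u) = 1 (Y(u) = 5*(1/5) = 1)
w(R, C) = 4 + C (w(R, C) = (-1 + 5) + C = 4 + C)
l(V, g) = sqrt(1 + V)
(l(-6, k(w(5, -5))) + 38)**2 = (sqrt(1 - 6) + 38)**2 = (sqrt(-5) + 38)**2 = (I*sqrt(5) + 38)**2 = (38 + I*sqrt(5))**2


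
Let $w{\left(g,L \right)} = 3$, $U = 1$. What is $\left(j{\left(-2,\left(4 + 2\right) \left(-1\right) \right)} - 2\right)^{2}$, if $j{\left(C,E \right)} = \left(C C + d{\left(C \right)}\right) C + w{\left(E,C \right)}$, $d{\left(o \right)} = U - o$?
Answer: $169$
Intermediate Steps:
$d{\left(o \right)} = 1 - o$
$j{\left(C,E \right)} = 3 + C \left(1 + C^{2} - C\right)$ ($j{\left(C,E \right)} = \left(C C - \left(-1 + C\right)\right) C + 3 = \left(C^{2} - \left(-1 + C\right)\right) C + 3 = \left(1 + C^{2} - C\right) C + 3 = C \left(1 + C^{2} - C\right) + 3 = 3 + C \left(1 + C^{2} - C\right)$)
$\left(j{\left(-2,\left(4 + 2\right) \left(-1\right) \right)} - 2\right)^{2} = \left(\left(3 + \left(-2\right)^{3} - - 2 \left(-1 - 2\right)\right) - 2\right)^{2} = \left(\left(3 - 8 - \left(-2\right) \left(-3\right)\right) - 2\right)^{2} = \left(\left(3 - 8 - 6\right) - 2\right)^{2} = \left(-11 - 2\right)^{2} = \left(-13\right)^{2} = 169$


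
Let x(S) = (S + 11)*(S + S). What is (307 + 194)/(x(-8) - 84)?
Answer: -167/44 ≈ -3.7955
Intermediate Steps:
x(S) = 2*S*(11 + S) (x(S) = (11 + S)*(2*S) = 2*S*(11 + S))
(307 + 194)/(x(-8) - 84) = (307 + 194)/(2*(-8)*(11 - 8) - 84) = 501/(2*(-8)*3 - 84) = 501/(-48 - 84) = 501/(-132) = 501*(-1/132) = -167/44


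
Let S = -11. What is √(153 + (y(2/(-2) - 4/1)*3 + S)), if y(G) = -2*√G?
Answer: √(142 - 6*I*√5) ≈ 11.93 - 0.56231*I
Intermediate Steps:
√(153 + (y(2/(-2) - 4/1)*3 + S)) = √(153 + (-2*√(2/(-2) - 4/1)*3 - 11)) = √(153 + (-2*√(2*(-½) - 4*1)*3 - 11)) = √(153 + (-2*√(-1 - 4)*3 - 11)) = √(153 + (-2*I*√5*3 - 11)) = √(153 + (-6*I*√5 - 11)) = √(153 + (-11 - 6*I*√5)) = √(142 - 6*I*√5)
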